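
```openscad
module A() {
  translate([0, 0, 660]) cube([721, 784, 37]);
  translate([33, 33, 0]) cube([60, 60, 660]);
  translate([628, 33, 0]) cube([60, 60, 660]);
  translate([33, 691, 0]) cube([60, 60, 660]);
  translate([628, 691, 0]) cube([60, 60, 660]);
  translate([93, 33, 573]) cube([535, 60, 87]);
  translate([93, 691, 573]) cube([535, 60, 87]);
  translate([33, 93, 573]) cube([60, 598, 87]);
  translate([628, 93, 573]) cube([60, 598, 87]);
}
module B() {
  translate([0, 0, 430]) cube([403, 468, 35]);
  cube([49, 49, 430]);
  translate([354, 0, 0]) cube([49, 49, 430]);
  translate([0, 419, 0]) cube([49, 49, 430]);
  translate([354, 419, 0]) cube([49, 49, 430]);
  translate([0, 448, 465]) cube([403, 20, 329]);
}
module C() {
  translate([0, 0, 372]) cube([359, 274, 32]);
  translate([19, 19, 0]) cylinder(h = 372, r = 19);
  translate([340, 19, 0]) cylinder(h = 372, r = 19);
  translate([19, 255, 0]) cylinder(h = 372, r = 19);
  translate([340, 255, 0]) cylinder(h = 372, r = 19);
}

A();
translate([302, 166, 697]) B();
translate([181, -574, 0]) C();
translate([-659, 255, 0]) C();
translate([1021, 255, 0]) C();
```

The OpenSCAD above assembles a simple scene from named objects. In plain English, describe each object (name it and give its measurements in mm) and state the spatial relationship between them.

A is a table with a 721×784 mm rectangular top, 37 mm thick, top surface at z = 697 mm, supported by four 60×60 mm square legs, each inset 33 mm from the nearest pair of top edges, running from the floor. Four apron rails, 60 mm thick and 87 mm tall, run between adjacent legs with their top edges flush with the underside of the top and their outer faces flush with the legs' outer faces.

B is a chair. The seat is a 403×468×35 mm slab with its top at z = 465 mm, on four 49×49 mm corner legs (flush with the seat edges, standing on z = 0). A flat backrest 20 mm thick, 329 mm tall, spans the full seat width and rises from the seat top along its +y edge, rear face flush with the rear of the seat.

C is a simple wooden stool: a rectangular seat 359 mm (x) by 274 mm (y), 32 mm thick, top face at z = 404 mm, on four round legs, each 38 mm in diameter. The legs rest on z = 0, each leg's axis is inset half a diameter from the nearest pair of seat edges (so the leg's bounding box is flush with the corner).

The chair is on top of the table. Three stools sit around the table at the −y, −x, +x sides.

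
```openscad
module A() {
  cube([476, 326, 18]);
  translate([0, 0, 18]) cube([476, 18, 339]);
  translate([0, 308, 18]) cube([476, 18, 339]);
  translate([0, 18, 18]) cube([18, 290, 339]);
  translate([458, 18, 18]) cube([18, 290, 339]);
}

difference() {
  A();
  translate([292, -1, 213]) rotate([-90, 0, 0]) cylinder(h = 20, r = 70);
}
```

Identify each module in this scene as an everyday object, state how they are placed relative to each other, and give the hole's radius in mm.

The subtracted cylinder has r = 70 mm.

A is an open box. The open box has a circular hole through its front wall. The hole's radius is 70 mm.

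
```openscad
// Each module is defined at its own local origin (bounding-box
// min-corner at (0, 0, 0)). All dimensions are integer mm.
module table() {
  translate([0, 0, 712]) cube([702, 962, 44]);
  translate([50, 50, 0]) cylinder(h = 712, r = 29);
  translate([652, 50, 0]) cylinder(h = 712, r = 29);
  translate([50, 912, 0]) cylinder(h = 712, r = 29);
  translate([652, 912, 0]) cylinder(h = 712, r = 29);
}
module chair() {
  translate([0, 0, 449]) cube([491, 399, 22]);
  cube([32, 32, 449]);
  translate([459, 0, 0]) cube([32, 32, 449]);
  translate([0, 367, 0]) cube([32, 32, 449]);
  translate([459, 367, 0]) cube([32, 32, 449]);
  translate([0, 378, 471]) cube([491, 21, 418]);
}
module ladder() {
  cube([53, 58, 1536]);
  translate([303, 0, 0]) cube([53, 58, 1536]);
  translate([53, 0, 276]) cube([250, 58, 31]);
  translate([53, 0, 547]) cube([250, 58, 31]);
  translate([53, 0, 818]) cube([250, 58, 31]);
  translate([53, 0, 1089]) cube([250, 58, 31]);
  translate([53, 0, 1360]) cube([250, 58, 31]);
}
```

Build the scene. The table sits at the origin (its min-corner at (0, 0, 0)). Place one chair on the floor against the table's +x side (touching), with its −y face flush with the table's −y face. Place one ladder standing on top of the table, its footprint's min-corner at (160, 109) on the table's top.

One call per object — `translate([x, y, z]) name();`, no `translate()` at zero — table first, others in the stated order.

table();
translate([702, 0, 0]) chair();
translate([160, 109, 756]) ladder();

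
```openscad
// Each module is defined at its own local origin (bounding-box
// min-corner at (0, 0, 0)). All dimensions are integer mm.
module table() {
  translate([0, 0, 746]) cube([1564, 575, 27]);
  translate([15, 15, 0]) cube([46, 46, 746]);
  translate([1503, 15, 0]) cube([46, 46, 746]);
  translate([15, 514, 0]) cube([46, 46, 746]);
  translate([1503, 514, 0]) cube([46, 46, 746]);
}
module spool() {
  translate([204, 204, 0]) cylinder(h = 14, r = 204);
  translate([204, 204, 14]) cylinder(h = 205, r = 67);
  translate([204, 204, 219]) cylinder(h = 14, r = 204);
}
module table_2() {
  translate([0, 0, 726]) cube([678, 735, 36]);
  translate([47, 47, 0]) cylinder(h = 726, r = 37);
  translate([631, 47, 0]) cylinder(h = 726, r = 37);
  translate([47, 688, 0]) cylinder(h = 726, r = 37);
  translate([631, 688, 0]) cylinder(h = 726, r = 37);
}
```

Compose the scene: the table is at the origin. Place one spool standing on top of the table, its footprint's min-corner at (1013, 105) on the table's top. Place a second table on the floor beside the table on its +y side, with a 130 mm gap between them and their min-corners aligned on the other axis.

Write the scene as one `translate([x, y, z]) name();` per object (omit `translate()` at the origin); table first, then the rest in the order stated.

table();
translate([1013, 105, 773]) spool();
translate([0, 705, 0]) table_2();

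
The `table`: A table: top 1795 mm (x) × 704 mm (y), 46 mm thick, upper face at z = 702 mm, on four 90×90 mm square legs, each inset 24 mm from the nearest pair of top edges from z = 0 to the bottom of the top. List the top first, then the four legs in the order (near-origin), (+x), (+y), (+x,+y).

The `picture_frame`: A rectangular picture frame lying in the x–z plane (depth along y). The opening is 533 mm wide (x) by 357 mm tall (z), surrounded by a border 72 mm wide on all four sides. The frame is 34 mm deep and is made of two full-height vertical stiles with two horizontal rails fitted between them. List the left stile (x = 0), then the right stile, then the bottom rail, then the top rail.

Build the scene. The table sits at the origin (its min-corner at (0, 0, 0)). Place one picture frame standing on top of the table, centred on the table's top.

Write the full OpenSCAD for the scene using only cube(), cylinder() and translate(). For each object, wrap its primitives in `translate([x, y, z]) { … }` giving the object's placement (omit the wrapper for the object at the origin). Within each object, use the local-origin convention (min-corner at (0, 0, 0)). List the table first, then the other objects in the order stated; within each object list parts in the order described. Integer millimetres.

translate([0, 0, 656]) cube([1795, 704, 46]);
translate([24, 24, 0]) cube([90, 90, 656]);
translate([1681, 24, 0]) cube([90, 90, 656]);
translate([24, 590, 0]) cube([90, 90, 656]);
translate([1681, 590, 0]) cube([90, 90, 656]);
translate([559, 335, 702]) {
  cube([72, 34, 501]);
  translate([605, 0, 0]) cube([72, 34, 501]);
  translate([72, 0, 0]) cube([533, 34, 72]);
  translate([72, 0, 429]) cube([533, 34, 72]);
}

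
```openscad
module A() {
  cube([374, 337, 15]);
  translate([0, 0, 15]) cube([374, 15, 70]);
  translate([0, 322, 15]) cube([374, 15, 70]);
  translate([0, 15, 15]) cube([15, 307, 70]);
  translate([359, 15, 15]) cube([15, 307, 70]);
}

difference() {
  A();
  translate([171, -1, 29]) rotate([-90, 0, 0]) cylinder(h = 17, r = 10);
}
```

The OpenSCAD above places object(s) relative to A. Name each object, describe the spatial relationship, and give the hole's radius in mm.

The subtracted cylinder has r = 10 mm.

A is an open box. The open box has a circular hole through its front wall. The hole's radius is 10 mm.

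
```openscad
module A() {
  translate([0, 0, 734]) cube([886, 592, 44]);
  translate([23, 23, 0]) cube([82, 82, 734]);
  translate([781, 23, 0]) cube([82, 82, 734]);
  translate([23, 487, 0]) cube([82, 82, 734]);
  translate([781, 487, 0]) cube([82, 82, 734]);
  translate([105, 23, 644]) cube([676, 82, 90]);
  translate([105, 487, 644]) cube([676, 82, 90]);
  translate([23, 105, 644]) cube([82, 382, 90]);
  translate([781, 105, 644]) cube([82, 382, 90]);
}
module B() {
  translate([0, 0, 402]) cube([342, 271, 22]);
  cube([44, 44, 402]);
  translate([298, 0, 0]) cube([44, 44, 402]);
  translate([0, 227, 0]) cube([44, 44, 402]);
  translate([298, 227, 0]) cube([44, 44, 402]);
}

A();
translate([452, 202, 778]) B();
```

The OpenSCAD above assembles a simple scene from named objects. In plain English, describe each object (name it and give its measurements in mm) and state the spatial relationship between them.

A is a rectangular dining table. The top is 886×592×44 mm with its upper surface at z = 778 mm. It stands on four 82×82 mm square legs, each inset 23 mm from the nearest pair of top edges, running from the floor to the underside of the top. Four apron rails, 82 mm thick and 90 mm tall, run between adjacent legs with their top edges flush with the underside of the top and their outer faces flush with the legs' outer faces.

B is a simple wooden stool: a rectangular seat 342 mm (x) by 271 mm (y), 22 mm thick, top face at z = 424 mm, on four square legs, each 44×44 mm in cross-section. The legs rest on z = 0, each flush with a corner of the seat.

The stool is on top of the table.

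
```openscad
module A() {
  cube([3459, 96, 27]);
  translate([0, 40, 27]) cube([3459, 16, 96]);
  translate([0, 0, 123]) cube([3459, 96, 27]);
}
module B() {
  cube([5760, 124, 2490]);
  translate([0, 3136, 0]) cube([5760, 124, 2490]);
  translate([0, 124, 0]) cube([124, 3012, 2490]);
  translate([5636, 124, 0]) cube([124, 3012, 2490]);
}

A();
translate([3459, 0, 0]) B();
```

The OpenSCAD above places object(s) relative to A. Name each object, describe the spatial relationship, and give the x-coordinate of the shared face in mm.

A is an I-beam. B is a house frame. The house frame is against the I-beam's +x side, with their −y faces flush. The x-coordinate of the shared face is 3459 mm.

The I-beam's +x face and the house frame's −x face are both at x = 3459 mm.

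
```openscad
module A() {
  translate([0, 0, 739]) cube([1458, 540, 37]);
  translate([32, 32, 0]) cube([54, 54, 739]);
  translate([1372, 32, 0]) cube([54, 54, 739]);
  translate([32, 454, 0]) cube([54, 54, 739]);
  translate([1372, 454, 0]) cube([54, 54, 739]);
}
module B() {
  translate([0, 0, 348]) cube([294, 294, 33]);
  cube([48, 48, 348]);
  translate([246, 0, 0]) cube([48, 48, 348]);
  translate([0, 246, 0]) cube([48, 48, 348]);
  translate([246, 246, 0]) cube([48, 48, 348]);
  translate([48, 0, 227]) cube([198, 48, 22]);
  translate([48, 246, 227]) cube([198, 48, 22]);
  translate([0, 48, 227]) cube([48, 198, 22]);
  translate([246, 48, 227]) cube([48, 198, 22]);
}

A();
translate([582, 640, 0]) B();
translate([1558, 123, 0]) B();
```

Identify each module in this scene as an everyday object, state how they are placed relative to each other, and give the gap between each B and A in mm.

Each stool's nearest face is 100 mm from the table's bounding box.

A is a table. B is a stool. Two stools sit around the table at the +y, +x sides. The gap between each stool and the table is 100 mm.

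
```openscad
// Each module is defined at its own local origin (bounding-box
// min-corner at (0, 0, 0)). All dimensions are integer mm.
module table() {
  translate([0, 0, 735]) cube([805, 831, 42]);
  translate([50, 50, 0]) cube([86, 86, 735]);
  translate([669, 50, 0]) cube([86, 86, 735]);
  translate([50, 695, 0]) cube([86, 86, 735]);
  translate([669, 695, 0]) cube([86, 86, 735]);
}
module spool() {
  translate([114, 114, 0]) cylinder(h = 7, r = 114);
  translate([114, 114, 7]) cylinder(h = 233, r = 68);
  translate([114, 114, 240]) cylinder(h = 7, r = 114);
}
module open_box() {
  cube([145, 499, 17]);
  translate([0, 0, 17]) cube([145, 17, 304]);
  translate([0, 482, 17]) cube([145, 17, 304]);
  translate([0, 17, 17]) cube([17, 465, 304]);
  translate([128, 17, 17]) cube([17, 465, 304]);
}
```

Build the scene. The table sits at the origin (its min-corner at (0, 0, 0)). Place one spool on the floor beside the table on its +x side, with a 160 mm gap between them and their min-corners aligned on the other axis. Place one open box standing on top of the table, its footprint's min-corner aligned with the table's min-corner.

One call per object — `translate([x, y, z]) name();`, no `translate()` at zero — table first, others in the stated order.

table();
translate([965, 0, 0]) spool();
translate([0, 0, 777]) open_box();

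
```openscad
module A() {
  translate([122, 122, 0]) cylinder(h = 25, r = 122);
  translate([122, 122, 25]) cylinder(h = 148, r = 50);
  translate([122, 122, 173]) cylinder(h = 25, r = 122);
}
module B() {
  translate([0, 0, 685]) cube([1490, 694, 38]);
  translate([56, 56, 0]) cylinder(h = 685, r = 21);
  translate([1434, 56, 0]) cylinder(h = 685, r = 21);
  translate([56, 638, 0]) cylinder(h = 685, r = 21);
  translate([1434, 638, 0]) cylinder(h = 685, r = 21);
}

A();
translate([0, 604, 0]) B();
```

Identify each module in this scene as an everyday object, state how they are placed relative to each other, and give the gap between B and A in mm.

A is a spool. B is a table. The table is on the floor beside the spool on its +y side. The gap between the table and the spool is 360 mm.

The table's nearest face is 360 mm from the spool's +y face.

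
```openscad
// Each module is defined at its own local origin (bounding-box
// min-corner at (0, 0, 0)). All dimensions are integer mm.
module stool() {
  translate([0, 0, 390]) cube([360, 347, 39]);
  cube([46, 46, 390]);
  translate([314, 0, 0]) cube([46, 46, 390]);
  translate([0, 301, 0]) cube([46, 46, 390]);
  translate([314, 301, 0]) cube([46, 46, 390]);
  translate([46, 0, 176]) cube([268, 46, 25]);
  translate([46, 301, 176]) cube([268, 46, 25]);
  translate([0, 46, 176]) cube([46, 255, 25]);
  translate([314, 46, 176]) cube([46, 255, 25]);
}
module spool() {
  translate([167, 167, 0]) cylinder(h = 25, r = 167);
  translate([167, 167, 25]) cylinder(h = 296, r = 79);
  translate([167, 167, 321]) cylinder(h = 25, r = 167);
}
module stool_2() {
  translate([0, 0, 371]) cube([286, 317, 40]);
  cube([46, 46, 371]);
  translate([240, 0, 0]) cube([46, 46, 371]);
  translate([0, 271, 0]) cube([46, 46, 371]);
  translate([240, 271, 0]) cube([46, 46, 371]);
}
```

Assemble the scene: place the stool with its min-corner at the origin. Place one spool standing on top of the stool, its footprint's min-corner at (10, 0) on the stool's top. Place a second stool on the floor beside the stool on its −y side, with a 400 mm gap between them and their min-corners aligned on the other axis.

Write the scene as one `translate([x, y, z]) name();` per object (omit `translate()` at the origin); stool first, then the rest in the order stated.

stool();
translate([10, 0, 429]) spool();
translate([0, -717, 0]) stool_2();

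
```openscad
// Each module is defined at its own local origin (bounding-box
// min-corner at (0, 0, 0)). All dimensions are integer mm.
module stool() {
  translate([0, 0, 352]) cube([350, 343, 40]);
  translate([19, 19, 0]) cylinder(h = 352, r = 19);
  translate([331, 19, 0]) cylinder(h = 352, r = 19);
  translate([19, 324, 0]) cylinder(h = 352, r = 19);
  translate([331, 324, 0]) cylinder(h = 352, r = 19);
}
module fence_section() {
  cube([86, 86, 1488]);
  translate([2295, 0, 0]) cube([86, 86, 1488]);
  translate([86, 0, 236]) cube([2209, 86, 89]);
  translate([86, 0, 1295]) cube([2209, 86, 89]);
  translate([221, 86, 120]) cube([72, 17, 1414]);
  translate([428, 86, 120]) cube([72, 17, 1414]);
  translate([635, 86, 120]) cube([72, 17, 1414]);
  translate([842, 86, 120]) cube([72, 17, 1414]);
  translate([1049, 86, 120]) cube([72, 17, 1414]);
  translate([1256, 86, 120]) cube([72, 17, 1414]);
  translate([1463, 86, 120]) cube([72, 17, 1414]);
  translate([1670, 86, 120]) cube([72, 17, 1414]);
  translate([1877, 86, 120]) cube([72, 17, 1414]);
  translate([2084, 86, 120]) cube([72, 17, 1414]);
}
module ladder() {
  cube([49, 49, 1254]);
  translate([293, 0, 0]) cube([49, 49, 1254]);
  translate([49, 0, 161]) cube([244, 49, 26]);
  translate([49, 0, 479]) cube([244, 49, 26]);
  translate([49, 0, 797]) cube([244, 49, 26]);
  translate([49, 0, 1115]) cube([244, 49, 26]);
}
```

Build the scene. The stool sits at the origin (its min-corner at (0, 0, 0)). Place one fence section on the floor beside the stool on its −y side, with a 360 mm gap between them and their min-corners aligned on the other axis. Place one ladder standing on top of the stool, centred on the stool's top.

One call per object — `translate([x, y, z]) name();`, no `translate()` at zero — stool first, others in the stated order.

stool();
translate([0, -463, 0]) fence_section();
translate([4, 147, 392]) ladder();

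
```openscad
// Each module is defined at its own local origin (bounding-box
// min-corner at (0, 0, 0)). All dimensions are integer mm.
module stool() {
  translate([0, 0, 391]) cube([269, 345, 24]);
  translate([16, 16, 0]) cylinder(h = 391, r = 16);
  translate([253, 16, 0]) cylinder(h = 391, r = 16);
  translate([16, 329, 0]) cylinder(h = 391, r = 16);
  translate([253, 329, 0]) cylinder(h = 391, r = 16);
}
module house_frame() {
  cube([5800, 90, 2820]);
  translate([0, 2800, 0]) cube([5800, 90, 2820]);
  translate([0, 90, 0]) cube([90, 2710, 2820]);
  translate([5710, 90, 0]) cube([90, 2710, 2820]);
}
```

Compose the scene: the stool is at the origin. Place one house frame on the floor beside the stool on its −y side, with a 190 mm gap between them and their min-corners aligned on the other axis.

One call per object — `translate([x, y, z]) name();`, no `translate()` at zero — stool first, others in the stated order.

stool();
translate([0, -3080, 0]) house_frame();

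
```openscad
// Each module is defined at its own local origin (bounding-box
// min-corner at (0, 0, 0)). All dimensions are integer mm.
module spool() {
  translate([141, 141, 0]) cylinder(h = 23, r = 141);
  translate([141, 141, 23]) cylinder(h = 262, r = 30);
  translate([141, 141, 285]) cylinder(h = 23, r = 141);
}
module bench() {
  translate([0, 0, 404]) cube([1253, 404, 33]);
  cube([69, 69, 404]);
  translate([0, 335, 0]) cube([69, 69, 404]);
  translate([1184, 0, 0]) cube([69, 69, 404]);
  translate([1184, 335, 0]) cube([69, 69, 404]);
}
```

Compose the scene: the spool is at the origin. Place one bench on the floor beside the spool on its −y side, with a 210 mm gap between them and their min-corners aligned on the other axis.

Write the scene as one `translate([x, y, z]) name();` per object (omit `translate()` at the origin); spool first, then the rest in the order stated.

spool();
translate([0, -614, 0]) bench();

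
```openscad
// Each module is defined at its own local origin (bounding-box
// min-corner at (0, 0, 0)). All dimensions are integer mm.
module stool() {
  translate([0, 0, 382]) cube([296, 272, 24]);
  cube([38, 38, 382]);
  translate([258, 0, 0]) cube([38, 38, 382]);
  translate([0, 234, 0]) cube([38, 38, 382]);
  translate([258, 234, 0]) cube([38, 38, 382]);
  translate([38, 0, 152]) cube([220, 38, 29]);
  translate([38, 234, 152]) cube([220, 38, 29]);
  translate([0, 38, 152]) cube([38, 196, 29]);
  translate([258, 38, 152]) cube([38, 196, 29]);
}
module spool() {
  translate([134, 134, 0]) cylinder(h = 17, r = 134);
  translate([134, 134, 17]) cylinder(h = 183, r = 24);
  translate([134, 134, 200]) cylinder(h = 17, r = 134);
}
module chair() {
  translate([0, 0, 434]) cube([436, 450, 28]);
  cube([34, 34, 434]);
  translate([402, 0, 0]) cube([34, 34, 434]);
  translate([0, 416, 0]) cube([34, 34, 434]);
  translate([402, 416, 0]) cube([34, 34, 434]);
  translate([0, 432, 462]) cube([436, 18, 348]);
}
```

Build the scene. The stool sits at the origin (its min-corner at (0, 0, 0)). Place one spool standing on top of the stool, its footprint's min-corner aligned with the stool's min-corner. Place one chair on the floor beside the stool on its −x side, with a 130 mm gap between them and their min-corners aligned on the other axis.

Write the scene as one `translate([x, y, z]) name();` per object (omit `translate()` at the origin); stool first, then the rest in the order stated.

stool();
translate([0, 0, 406]) spool();
translate([-566, 0, 0]) chair();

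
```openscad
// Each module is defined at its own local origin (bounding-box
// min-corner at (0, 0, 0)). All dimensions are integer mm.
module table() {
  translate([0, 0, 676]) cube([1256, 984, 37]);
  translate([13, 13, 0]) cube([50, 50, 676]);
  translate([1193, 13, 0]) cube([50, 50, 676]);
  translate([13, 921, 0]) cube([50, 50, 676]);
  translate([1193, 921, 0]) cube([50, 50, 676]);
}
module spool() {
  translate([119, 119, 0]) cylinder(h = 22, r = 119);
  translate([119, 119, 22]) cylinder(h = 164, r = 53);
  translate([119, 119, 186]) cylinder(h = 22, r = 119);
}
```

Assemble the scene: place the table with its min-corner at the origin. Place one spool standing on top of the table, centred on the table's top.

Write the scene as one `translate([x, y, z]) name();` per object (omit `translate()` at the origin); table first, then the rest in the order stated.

table();
translate([509, 373, 713]) spool();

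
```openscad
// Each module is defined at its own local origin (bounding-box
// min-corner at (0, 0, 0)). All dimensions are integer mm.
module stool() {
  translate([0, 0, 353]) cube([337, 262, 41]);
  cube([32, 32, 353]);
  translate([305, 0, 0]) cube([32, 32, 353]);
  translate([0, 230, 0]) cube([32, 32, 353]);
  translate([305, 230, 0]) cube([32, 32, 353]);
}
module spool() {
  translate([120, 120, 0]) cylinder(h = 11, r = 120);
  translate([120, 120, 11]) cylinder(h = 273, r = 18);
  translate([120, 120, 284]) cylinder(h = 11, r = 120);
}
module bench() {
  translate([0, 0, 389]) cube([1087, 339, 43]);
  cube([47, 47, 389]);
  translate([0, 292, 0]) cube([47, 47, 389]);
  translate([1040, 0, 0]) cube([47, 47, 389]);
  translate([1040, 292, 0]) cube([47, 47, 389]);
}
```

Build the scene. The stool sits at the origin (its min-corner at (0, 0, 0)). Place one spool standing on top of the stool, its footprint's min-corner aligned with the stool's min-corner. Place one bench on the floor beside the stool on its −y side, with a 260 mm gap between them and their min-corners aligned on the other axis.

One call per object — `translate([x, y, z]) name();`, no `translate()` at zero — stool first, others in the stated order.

stool();
translate([0, 0, 394]) spool();
translate([0, -599, 0]) bench();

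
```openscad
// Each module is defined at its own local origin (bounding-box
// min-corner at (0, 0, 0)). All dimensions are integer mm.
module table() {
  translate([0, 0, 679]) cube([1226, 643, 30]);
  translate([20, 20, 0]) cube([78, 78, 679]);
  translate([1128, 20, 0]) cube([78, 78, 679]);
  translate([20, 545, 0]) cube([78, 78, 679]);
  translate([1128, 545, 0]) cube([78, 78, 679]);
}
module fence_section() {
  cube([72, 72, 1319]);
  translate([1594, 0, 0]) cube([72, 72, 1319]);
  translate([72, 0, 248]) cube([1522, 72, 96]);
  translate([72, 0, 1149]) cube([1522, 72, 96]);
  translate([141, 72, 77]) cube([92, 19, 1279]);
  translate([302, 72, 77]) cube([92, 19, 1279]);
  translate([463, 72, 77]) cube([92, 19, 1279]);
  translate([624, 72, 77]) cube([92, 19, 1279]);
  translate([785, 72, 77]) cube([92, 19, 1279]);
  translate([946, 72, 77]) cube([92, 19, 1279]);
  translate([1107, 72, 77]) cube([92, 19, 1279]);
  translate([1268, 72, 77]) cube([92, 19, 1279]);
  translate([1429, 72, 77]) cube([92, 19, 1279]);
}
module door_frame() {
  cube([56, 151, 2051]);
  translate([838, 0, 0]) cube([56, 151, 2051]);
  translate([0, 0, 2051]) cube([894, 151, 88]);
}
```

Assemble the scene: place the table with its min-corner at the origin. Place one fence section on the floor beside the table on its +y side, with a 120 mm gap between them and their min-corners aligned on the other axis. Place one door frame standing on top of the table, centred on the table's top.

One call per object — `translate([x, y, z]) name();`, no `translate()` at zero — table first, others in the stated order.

table();
translate([0, 763, 0]) fence_section();
translate([166, 246, 709]) door_frame();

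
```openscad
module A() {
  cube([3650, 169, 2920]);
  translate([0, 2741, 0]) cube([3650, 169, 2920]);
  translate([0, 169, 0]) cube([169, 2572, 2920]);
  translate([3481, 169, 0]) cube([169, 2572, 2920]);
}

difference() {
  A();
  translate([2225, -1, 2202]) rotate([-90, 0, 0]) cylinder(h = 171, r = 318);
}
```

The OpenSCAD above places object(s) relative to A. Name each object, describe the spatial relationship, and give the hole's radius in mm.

A is a house frame. The house frame has a circular hole through its front wall. The hole's radius is 318 mm.

The subtracted cylinder has r = 318 mm.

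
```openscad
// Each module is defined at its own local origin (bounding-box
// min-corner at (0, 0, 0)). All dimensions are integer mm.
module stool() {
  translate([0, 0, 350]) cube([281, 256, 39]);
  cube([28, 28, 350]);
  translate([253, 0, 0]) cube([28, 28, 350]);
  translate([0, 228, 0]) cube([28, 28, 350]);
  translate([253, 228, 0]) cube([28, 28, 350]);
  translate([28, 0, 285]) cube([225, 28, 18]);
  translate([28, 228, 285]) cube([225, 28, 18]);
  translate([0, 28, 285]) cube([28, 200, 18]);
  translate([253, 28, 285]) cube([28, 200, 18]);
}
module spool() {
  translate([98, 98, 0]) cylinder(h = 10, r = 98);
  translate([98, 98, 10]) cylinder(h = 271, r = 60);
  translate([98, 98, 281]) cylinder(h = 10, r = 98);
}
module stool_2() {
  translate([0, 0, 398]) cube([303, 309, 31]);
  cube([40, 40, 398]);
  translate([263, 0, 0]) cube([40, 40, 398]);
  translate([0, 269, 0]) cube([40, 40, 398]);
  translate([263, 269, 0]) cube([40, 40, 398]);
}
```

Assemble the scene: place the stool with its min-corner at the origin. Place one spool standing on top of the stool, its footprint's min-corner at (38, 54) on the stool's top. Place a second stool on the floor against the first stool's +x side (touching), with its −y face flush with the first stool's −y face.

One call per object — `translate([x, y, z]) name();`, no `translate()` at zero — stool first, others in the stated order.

stool();
translate([38, 54, 389]) spool();
translate([281, 0, 0]) stool_2();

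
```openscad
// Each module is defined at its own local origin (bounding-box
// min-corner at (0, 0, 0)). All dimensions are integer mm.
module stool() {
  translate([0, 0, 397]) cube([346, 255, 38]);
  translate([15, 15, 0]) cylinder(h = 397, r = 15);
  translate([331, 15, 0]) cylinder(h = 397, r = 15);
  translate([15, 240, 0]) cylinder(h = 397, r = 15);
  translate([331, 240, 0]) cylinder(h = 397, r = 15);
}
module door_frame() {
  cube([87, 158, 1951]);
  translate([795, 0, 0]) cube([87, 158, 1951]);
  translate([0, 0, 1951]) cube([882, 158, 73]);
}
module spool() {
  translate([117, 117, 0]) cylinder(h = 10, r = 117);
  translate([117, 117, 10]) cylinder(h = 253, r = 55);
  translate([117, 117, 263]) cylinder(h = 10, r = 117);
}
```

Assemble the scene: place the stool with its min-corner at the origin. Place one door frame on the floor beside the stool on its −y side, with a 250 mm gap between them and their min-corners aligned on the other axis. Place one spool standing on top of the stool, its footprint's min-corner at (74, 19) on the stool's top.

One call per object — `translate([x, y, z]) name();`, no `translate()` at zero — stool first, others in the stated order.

stool();
translate([0, -408, 0]) door_frame();
translate([74, 19, 435]) spool();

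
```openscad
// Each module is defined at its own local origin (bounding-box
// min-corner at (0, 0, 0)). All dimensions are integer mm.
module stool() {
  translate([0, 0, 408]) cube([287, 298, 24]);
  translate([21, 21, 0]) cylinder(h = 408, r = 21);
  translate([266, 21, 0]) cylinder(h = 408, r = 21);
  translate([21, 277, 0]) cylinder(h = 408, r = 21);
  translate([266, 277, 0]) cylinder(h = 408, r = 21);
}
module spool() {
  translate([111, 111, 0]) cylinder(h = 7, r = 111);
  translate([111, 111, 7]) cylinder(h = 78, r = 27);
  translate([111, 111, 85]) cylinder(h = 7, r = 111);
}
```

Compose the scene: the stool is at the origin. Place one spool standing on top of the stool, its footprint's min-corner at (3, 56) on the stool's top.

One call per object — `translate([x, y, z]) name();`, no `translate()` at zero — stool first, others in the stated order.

stool();
translate([3, 56, 432]) spool();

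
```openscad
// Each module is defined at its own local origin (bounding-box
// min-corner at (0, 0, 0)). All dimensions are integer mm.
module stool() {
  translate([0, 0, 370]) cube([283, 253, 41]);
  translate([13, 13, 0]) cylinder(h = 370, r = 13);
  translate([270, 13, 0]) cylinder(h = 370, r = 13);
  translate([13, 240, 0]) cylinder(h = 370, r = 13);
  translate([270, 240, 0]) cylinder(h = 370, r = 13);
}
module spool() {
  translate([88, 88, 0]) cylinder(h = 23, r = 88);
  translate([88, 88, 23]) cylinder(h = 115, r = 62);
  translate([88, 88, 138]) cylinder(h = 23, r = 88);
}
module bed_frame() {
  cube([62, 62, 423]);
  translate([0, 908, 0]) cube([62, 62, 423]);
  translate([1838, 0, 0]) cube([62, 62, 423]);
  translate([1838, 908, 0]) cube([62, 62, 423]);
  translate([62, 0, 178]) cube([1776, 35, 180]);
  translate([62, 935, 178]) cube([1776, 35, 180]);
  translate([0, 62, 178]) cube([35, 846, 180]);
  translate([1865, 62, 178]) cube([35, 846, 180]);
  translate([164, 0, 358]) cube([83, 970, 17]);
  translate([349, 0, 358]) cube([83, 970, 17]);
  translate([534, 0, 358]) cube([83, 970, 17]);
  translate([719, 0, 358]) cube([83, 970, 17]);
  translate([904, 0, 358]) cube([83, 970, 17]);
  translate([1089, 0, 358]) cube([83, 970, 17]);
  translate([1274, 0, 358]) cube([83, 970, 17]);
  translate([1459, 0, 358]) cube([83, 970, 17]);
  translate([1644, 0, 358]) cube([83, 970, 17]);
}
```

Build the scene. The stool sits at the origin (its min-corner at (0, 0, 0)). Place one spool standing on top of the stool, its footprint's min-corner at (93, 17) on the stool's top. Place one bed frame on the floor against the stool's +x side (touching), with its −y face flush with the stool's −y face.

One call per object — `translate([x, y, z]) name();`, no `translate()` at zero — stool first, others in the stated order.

stool();
translate([93, 17, 411]) spool();
translate([283, 0, 0]) bed_frame();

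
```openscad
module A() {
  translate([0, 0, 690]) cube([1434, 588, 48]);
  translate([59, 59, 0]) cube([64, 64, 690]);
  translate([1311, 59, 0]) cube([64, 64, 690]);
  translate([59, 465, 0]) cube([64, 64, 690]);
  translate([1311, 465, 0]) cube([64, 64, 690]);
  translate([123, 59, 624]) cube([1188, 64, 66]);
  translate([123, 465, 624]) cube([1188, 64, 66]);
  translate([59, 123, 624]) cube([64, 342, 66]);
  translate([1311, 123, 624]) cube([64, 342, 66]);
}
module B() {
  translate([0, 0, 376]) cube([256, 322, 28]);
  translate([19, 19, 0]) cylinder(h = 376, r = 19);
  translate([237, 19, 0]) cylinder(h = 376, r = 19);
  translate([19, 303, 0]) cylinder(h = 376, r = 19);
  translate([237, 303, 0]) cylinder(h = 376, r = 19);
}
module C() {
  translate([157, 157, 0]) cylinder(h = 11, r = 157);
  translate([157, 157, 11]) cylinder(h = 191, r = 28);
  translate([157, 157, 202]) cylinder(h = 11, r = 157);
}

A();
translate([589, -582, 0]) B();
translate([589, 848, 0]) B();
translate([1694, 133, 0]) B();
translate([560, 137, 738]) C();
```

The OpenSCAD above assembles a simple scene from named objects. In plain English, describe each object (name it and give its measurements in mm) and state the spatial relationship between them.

A is a table with a 1434×588 mm rectangular top, 48 mm thick, top surface at z = 738 mm, supported by four 64×64 mm square legs, each inset 59 mm from the nearest pair of top edges, running from the floor. Four apron rails, 64 mm thick and 66 mm tall, run between adjacent legs with their top edges flush with the underside of the top and their outer faces flush with the legs' outer faces.

B is a four-legged stool. The seat is a 256×322×28 mm slab whose top surface is at z = 404 mm; four round legs, each 38 mm in diameter, run from the floor (z = 0) to the underside of the seat, each leg's axis is inset half a diameter from the nearest pair of seat edges (so the leg's bounding box is flush with the corner).

C is a spool: two coaxial disc flanges of radius 157 mm and thickness 11 mm, joined by a core cylinder of radius 28 mm and height 191 mm. The lower flange rests on z = 0 and the three cylinders share a vertical axis.

Three stools sit around the table at the −y, +y, +x sides. The spool is on top of the table, centred.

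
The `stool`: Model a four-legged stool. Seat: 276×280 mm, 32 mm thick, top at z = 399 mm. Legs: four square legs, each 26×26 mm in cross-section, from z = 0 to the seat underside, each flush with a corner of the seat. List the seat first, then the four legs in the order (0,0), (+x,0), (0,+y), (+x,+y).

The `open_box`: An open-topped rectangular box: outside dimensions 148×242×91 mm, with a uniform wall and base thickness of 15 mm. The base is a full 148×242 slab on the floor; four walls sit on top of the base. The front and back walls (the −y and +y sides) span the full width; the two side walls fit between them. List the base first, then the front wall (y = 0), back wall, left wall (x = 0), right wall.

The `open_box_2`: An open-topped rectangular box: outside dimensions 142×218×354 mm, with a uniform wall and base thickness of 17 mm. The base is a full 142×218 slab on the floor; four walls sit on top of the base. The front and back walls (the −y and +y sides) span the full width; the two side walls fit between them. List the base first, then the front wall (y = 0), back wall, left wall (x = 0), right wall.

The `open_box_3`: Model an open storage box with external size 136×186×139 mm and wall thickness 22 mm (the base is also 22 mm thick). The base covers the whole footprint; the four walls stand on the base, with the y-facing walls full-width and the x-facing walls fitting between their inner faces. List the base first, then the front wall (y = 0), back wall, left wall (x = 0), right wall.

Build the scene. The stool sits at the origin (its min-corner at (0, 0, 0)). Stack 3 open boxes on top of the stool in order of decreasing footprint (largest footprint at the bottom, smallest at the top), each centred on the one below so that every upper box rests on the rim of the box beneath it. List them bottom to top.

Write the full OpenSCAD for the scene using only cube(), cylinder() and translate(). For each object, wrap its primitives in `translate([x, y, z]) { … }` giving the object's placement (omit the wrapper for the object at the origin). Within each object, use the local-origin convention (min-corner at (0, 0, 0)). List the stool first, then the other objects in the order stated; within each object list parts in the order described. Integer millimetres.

translate([0, 0, 367]) cube([276, 280, 32]);
cube([26, 26, 367]);
translate([250, 0, 0]) cube([26, 26, 367]);
translate([0, 254, 0]) cube([26, 26, 367]);
translate([250, 254, 0]) cube([26, 26, 367]);
translate([64, 19, 399]) {
  cube([148, 242, 15]);
  translate([0, 0, 15]) cube([148, 15, 76]);
  translate([0, 227, 15]) cube([148, 15, 76]);
  translate([0, 15, 15]) cube([15, 212, 76]);
  translate([133, 15, 15]) cube([15, 212, 76]);
}
translate([67, 31, 490]) {
  cube([142, 218, 17]);
  translate([0, 0, 17]) cube([142, 17, 337]);
  translate([0, 201, 17]) cube([142, 17, 337]);
  translate([0, 17, 17]) cube([17, 184, 337]);
  translate([125, 17, 17]) cube([17, 184, 337]);
}
translate([70, 47, 844]) {
  cube([136, 186, 22]);
  translate([0, 0, 22]) cube([136, 22, 117]);
  translate([0, 164, 22]) cube([136, 22, 117]);
  translate([0, 22, 22]) cube([22, 142, 117]);
  translate([114, 22, 22]) cube([22, 142, 117]);
}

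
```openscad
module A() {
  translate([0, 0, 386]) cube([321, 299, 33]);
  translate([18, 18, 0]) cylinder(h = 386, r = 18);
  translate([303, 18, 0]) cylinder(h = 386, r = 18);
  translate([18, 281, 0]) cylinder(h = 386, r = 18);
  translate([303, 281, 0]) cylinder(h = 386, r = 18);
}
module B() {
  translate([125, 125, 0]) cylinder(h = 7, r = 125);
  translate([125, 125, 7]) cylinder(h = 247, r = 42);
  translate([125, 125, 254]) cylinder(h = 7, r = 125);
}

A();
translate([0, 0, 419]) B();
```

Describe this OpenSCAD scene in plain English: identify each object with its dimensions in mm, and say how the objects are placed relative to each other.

A is a four-legged stool. The seat is 321×299 mm, 33 mm thick, top at z = 419 mm. It stands on four round legs, each 36 mm in diameter, from z = 0 to the seat underside, each leg's axis is inset half a diameter from the nearest pair of seat edges (so the leg's bounding box is flush with the corner).

B is a spool: two coaxial disc flanges of radius 125 mm and thickness 7 mm, joined by a core cylinder of radius 42 mm and height 247 mm. The lower flange rests on z = 0 and the three cylinders share a vertical axis.

The spool is on top of the stool.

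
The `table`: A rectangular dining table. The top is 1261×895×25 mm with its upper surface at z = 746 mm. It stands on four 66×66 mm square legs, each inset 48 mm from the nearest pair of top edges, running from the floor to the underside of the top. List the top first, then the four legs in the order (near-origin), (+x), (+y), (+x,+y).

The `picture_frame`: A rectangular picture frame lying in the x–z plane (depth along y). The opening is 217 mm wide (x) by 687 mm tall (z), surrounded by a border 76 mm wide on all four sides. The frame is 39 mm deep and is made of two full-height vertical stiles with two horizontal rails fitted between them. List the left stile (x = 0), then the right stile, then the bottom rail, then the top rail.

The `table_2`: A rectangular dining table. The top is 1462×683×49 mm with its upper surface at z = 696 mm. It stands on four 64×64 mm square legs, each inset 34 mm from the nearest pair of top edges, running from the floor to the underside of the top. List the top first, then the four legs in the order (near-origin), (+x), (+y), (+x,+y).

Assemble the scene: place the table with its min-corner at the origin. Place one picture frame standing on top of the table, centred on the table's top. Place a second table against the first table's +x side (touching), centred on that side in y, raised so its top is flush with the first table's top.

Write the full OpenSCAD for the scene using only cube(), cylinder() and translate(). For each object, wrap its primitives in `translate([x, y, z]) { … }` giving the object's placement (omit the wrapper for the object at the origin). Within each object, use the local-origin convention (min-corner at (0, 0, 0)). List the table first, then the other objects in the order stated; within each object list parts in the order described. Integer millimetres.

translate([0, 0, 721]) cube([1261, 895, 25]);
translate([48, 48, 0]) cube([66, 66, 721]);
translate([1147, 48, 0]) cube([66, 66, 721]);
translate([48, 781, 0]) cube([66, 66, 721]);
translate([1147, 781, 0]) cube([66, 66, 721]);
translate([446, 428, 746]) {
  cube([76, 39, 839]);
  translate([293, 0, 0]) cube([76, 39, 839]);
  translate([76, 0, 0]) cube([217, 39, 76]);
  translate([76, 0, 763]) cube([217, 39, 76]);
}
translate([1261, 106, 50]) {
  translate([0, 0, 647]) cube([1462, 683, 49]);
  translate([34, 34, 0]) cube([64, 64, 647]);
  translate([1364, 34, 0]) cube([64, 64, 647]);
  translate([34, 585, 0]) cube([64, 64, 647]);
  translate([1364, 585, 0]) cube([64, 64, 647]);
}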